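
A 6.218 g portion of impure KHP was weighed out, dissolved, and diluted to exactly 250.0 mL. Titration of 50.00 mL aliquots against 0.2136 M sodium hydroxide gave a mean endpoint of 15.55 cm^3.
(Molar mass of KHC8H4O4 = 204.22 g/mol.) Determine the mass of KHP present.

KHC8H4O4 + NaOH → KNaC8H4O4 + H2O
n(NaOH) per titration = 0.01555 × 0.2136 = 3.321 × 10^-3 mol
n(KHC8H4O4) in each aliquot = 3.321 × 10^-3 mol (1:1 ratio)
n(KHC8H4O4) in the whole flask = 3.321 × 10^-3 × 250.0/50.00 = 0.01661 mol
mass of KHC8H4O4 = 0.01661 × 204.22 = 3.392 g

3.392 g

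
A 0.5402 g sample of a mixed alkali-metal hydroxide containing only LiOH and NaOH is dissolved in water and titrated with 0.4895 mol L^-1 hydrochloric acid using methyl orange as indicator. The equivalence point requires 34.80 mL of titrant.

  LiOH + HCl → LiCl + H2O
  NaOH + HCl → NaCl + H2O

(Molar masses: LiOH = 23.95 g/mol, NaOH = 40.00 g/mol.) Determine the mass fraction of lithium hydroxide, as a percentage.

39.00 %

n(HCl) = 0.03480 × 0.4895 = 0.01703 mol
Let x = n(LiOH), y = n(NaOH).
Titrant: 1x + 1y = 0.01703;  mass: 23.95x + 40.00y = 0.5402
Solving, x = 8.797 × 10^-3 mol, y = 8.238 × 10^-3 mol
mass of LiOH = 8.797 × 10^-3 × 23.95 = 0.2107 g
% LiOH = 0.2107 / 0.5402 × 100 = 39.00 %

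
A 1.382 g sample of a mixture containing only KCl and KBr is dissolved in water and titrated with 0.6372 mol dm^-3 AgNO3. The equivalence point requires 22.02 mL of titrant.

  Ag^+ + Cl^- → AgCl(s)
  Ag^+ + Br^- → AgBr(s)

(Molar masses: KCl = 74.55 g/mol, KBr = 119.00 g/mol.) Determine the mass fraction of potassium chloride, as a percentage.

34.92 %

n(AgNO3) = 0.02202 × 0.6372 = 0.01403 mol
Let x = n(KCl), y = n(KBr).
Titrant: 1x + 1y = 0.01403;  mass: 74.55x + 119.00y = 1.382
Solving, x = 6.473 × 10^-3 mol, y = 7.559 × 10^-3 mol
mass of KCl = 6.473 × 10^-3 × 74.55 = 0.4825 g
% KCl = 0.4825 / 1.382 × 100 = 34.92 %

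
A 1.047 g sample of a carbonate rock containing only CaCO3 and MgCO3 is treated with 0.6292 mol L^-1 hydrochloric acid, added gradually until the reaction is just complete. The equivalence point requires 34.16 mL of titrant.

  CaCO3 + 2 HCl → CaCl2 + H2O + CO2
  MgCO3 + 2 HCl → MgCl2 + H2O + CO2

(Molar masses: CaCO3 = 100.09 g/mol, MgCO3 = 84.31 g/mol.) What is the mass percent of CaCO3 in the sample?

n(HCl) = 0.03416 × 0.6292 = 0.02149 mol
Let x = n(CaCO3), y = n(MgCO3).
Titrant: 2x + 2y = 0.02149;  mass: 100.09x + 84.31y = 1.047
Solving, x = 8.932 × 10^-3 mol, y = 1.815 × 10^-3 mol
mass of CaCO3 = 8.932 × 10^-3 × 100.09 = 0.8940 g
% CaCO3 = 0.8940 / 1.047 × 100 = 85.38 %

85.38 %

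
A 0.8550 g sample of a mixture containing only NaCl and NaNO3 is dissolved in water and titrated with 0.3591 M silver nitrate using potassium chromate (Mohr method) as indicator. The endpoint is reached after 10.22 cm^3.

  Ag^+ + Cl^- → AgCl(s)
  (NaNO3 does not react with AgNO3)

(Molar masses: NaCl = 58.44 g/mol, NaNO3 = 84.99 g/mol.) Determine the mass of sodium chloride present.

0.2145 g

n(AgNO3) = 0.01022 × 0.3591 = 3.670 × 10^-3 mol
Let x = n(NaCl), y = n(NaNO3).
Titrant: 1x = 3.670 × 10^-3;  mass: 58.44x + 84.99y = 0.8550
Solving, x = 3.670 × 10^-3 mol, y = 7.536 × 10^-3 mol
mass of NaCl = 3.670 × 10^-3 × 58.44 = 0.2145 g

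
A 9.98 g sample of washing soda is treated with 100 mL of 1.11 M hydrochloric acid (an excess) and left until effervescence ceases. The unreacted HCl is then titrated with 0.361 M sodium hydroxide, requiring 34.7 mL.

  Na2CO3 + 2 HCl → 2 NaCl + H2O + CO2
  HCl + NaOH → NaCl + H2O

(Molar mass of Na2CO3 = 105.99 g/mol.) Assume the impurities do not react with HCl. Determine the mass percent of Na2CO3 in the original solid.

n(HCl) added = 0.100 × 1.11 = 0.111 mol
n(NaOH) used in back-titration = 0.0347 × 0.361 = 0.0125 mol
n(HCl) left over = 0.0125 mol (1:1 ratio)
n(HCl) consumed by analyte = 0.111 − 0.0125 = 0.0985 mol
From the 1:2 ratio, n(Na2CO3) = 1/2 × 0.0985 = 0.0492 mol
mass of Na2CO3 = 0.0492 × 105.99 = 5.22 g
% Na2CO3 = 5.22 / 9.98 × 100 = 52.3 %

52.3 %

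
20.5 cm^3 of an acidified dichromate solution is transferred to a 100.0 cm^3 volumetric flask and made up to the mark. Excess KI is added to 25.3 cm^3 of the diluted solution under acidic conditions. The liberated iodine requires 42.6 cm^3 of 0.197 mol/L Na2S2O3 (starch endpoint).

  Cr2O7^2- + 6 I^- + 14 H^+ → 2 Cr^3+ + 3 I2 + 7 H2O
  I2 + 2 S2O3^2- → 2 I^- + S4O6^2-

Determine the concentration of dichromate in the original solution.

n(S2O3^2-) = 0.0426 × 0.197 = 8.39 × 10^-3 mol
n(I2) = n(S2O3^2-)/2 = 4.20 × 10^-3 mol
From the 1:3 ratio, n(Cr2O7^2-) in the aliquot = 1/3 × 4.20 × 10^-3 = 1.40 × 10^-3 mol
[Cr2O7^2-]_dilute = 1.40 × 10^-3 / 0.0253 = 0.0553 mol/L
[Cr2O7^2-]_original = 0.0553 × 100.0/20.5 = 0.270 mol/L

0.270 mol/L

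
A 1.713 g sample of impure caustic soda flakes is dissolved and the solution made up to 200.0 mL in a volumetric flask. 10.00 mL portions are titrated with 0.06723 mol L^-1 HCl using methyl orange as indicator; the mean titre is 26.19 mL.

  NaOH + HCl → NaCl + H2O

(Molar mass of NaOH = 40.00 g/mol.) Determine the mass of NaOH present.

1.409 g

n(HCl) per titration = 0.02619 × 0.06723 = 1.761 × 10^-3 mol
n(NaOH) in each aliquot = 1.761 × 10^-3 mol (1:1 ratio)
n(NaOH) in the whole flask = 1.761 × 10^-3 × 200.0/10.00 = 0.03522 mol
mass of NaOH = 0.03522 × 40.00 = 1.409 g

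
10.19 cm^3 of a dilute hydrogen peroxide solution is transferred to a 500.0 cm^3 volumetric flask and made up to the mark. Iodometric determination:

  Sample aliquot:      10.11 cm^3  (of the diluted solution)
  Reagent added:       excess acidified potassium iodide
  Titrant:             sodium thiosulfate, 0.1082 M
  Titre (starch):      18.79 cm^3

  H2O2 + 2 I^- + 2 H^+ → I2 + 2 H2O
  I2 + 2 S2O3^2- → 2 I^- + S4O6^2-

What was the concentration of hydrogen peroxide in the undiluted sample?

4.934 M

n(S2O3^2-) = 0.01879 × 0.1082 = 2.033 × 10^-3 mol
n(I2) = n(S2O3^2-)/2 = 1.017 × 10^-3 mol
n(H2O2) in the aliquot = 1.017 × 10^-3 mol (1:1 ratio)
[H2O2]_dilute = 1.017 × 10^-3 / 0.01011 = 0.1005 mol/L
[H2O2]_original = 0.1005 × 500.0/10.19 = 4.934 mol/L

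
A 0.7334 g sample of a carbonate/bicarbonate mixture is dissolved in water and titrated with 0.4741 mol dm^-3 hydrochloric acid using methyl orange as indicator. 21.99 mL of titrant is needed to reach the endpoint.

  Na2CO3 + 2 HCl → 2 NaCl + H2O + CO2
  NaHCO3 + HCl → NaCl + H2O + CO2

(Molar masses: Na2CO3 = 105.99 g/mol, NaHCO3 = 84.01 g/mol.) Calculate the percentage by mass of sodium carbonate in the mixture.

33.19 %

n(HCl) = 0.02199 × 0.4741 = 0.01043 mol
Let x = n(Na2CO3), y = n(NaHCO3).
Titrant: 2x + 1y = 0.01043;  mass: 105.99x + 84.01y = 0.7334
Solving, x = 2.296 × 10^-3 mol, y = 5.833 × 10^-3 mol
mass of Na2CO3 = 2.296 × 10^-3 × 105.99 = 0.2434 g
% Na2CO3 = 0.2434 / 0.7334 × 100 = 33.19 %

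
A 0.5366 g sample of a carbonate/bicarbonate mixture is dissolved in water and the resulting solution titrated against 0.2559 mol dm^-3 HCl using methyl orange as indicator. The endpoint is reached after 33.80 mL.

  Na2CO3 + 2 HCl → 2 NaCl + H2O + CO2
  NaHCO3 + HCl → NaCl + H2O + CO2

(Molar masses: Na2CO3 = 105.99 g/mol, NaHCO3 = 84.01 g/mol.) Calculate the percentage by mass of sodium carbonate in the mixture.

n(HCl) = 0.03380 × 0.2559 = 8.649 × 10^-3 mol
Let x = n(Na2CO3), y = n(NaHCO3).
Titrant: 2x + 1y = 8.649 × 10^-3;  mass: 105.99x + 84.01y = 0.5366
Solving, x = 3.064 × 10^-3 mol, y = 2.522 × 10^-3 mol
mass of Na2CO3 = 3.064 × 10^-3 × 105.99 = 0.3247 g
% Na2CO3 = 0.3247 / 0.5366 × 100 = 60.51 %

60.51 %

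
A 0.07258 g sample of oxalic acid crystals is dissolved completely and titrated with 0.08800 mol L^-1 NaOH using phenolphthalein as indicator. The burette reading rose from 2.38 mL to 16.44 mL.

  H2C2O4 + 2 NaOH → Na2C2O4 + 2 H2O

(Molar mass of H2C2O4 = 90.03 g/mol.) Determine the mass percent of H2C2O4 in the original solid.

76.74 %

n(NaOH) = 0.01406 L × 0.08800 mol/L = 1.237 × 10^-3 mol
From the 1:2 ratio, n(H2C2O4) = 1/2 × 1.237 × 10^-3 = 6.186 × 10^-4 mol
mass of H2C2O4 = 6.186 × 10^-4 × 90.03 g/mol = 0.05570 g
% H2C2O4 = 0.05570 / 0.07258 × 100 = 76.74 %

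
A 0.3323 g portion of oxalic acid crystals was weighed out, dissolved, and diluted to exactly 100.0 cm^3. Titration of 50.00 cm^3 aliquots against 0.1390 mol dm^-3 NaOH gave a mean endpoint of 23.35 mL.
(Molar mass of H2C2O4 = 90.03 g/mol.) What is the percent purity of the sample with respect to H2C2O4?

87.93 %

H2C2O4 + 2 NaOH → Na2C2O4 + 2 H2O
n(NaOH) per titration = 0.02335 × 0.1390 = 3.246 × 10^-3 mol
From the 1:2 ratio, n(H2C2O4) in each aliquot = 1/2 × 3.246 × 10^-3 = 1.623 × 10^-3 mol
n(H2C2O4) in the whole flask = 1.623 × 10^-3 × 100.0/50.00 = 3.246 × 10^-3 mol
mass of H2C2O4 = 3.246 × 10^-3 × 90.03 = 0.2922 g
% H2C2O4 = 0.2922 / 0.3323 × 100 = 87.93 %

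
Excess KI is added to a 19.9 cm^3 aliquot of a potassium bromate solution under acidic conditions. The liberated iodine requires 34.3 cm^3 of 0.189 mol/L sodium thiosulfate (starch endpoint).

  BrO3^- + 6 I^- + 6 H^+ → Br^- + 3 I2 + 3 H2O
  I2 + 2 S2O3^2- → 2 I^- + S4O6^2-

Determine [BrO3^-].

0.0543 mol/L

n(S2O3^2-) = 0.0343 × 0.189 = 6.48 × 10^-3 mol
n(I2) = n(S2O3^2-)/2 = 3.24 × 10^-3 mol
From the 1:3 ratio, n(BrO3^-) in the aliquot = 1/3 × 3.24 × 10^-3 = 1.08 × 10^-3 mol
[BrO3^-] = 1.08 × 10^-3 / 0.0199 = 0.0543 mol/L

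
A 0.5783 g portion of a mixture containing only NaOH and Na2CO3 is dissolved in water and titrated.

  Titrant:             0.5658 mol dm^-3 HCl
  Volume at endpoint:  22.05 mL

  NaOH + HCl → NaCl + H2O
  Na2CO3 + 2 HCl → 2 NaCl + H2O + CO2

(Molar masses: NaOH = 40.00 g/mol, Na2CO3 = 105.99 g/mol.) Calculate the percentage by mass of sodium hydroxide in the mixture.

n(HCl) = 0.02205 × 0.5658 = 0.01248 mol
Let x = n(NaOH), y = n(Na2CO3).
Titrant: 1x + 2y = 0.01248;  mass: 40.00x + 105.99y = 0.5783
Solving, x = 6.376 × 10^-3 mol, y = 3.050 × 10^-3 mol
mass of NaOH = 6.376 × 10^-3 × 40.00 = 0.2551 g
% NaOH = 0.2551 / 0.5783 × 100 = 44.10 %

44.10 %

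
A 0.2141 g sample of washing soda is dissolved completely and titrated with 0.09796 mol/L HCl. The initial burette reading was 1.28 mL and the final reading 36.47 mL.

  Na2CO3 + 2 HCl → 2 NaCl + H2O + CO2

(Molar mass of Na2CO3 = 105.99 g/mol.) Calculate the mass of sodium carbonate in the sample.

0.1827 g

n(HCl) = 0.03519 L × 0.09796 mol/L = 3.447 × 10^-3 mol
From the 1:2 ratio, n(Na2CO3) = 1/2 × 3.447 × 10^-3 = 1.724 × 10^-3 mol
mass of Na2CO3 = 1.724 × 10^-3 × 105.99 g/mol = 0.1827 g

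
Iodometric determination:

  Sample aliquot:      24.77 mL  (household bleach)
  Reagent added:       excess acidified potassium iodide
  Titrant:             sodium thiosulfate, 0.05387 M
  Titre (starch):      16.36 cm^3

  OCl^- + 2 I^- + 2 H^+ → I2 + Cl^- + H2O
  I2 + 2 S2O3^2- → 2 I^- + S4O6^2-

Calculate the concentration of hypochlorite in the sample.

n(S2O3^2-) = 0.01636 × 0.05387 = 8.813 × 10^-4 mol
n(I2) = n(S2O3^2-)/2 = 4.407 × 10^-4 mol
n(OCl^-) in the aliquot = 4.407 × 10^-4 mol (1:1 ratio)
[OCl^-] = 4.407 × 10^-4 / 0.02477 = 0.01779 mol/L

0.01779 M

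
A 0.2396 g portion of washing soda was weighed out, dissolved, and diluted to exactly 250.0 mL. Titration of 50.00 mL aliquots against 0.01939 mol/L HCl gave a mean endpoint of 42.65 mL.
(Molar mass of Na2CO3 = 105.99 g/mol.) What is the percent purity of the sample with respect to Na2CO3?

91.46 %

Na2CO3 + 2 HCl → 2 NaCl + H2O + CO2
n(HCl) per titration = 0.04265 × 0.01939 = 8.270 × 10^-4 mol
From the 1:2 ratio, n(Na2CO3) in each aliquot = 1/2 × 8.270 × 10^-4 = 4.135 × 10^-4 mol
n(Na2CO3) in the whole flask = 4.135 × 10^-4 × 250.0/50.00 = 2.067 × 10^-3 mol
mass of Na2CO3 = 2.067 × 10^-3 × 105.99 = 0.2191 g
% Na2CO3 = 0.2191 / 0.2396 × 100 = 91.46 %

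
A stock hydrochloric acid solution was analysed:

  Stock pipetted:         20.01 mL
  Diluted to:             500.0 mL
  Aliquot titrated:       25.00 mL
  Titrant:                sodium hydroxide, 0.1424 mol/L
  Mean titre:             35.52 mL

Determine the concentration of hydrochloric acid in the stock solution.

5.056 mol/L

HCl + NaOH → NaCl + H2O
n(NaOH) = 0.03552 × 0.1424 = 5.058 × 10^-3 mol
n(HCl) in the aliquot = 5.058 × 10^-3 mol (1:1 ratio)
[HCl]_dilute = 5.058 × 10^-3 / 0.02500 = 0.2023 mol/L
Dilution factor = 500.0 / 20.01 = 24.99
[HCl]_stock = 0.2023 × 24.99 = 5.056 mol/L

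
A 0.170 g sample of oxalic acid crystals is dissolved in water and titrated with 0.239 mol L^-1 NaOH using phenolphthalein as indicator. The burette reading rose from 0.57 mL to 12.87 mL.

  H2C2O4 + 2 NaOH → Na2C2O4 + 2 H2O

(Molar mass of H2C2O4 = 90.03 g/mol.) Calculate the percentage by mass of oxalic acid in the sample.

n(NaOH) = 0.0123 L × 0.239 mol/L = 2.94 × 10^-3 mol
From the 1:2 ratio, n(H2C2O4) = 1/2 × 2.94 × 10^-3 = 1.47 × 10^-3 mol
mass of H2C2O4 = 1.47 × 10^-3 × 90.03 g/mol = 0.132 g
% H2C2O4 = 0.132 / 0.170 × 100 = 77.8 %

77.8 %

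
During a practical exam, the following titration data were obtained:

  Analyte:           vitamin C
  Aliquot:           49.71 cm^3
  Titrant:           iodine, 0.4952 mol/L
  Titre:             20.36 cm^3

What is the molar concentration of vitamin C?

C6H8O6 + I2 → C6H6O6 + 2 HI
n(I2) = 0.02036 L × 0.4952 mol/L = 0.01008 mol
n(C6H8O6) = 0.01008 mol (1:1 mole ratio)
[C6H8O6] = 0.01008 mol / 0.04971 L = 0.2028 mol/L

0.2028 mol/L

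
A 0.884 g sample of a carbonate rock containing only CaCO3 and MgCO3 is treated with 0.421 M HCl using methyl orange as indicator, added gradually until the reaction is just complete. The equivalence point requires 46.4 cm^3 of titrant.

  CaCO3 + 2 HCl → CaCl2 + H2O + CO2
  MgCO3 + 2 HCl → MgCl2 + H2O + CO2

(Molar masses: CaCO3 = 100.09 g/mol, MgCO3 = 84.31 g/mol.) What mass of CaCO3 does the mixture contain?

n(HCl) = 0.0464 × 0.421 = 0.0195 mol
Let x = n(CaCO3), y = n(MgCO3).
Titrant: 2x + 2y = 0.0195;  mass: 100.09x + 84.31y = 0.884
Solving, x = 3.84 × 10^-3 mol, y = 5.93 × 10^-3 mol
mass of CaCO3 = 3.84 × 10^-3 × 100.09 = 0.384 g

0.384 g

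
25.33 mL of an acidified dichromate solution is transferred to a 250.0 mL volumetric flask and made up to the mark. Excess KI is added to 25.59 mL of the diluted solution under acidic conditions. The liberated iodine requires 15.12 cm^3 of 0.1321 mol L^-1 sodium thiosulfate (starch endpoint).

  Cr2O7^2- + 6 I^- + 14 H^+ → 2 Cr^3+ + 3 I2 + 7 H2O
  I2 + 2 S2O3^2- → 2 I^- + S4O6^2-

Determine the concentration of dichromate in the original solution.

n(S2O3^2-) = 0.01512 × 0.1321 = 1.997 × 10^-3 mol
n(I2) = n(S2O3^2-)/2 = 9.987 × 10^-4 mol
From the 1:3 ratio, n(Cr2O7^2-) in the aliquot = 1/3 × 9.987 × 10^-4 = 3.329 × 10^-4 mol
[Cr2O7^2-]_dilute = 3.329 × 10^-4 / 0.02559 = 0.01301 mol/L
[Cr2O7^2-]_original = 0.01301 × 250.0/25.33 = 0.1284 mol/L

0.1284 mol/L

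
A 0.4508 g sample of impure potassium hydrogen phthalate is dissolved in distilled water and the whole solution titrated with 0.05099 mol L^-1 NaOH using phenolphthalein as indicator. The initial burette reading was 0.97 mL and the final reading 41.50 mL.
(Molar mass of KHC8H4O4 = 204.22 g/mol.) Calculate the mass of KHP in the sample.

KHC8H4O4 + NaOH → KNaC8H4O4 + H2O
n(NaOH) = 0.04053 L × 0.05099 mol/L = 2.067 × 10^-3 mol
n(KHC8H4O4) = 2.067 × 10^-3 mol (1:1 ratio)
mass of KHC8H4O4 = 2.067 × 10^-3 × 204.22 g/mol = 0.4220 g

0.4220 g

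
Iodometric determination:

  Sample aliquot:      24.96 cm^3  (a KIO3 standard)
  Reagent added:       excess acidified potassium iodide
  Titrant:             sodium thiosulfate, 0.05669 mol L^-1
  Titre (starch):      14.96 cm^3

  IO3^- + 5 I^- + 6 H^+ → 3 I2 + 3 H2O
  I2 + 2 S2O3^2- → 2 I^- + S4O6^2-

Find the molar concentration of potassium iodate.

n(S2O3^2-) = 0.01496 × 0.05669 = 8.481 × 10^-4 mol
n(I2) = n(S2O3^2-)/2 = 4.240 × 10^-4 mol
From the 1:3 ratio, n(IO3^-) in the aliquot = 1/3 × 4.240 × 10^-4 = 1.413 × 10^-4 mol
[IO3^-] = 1.413 × 10^-4 / 0.02496 = 0.005663 mol/L

0.005663 mol/L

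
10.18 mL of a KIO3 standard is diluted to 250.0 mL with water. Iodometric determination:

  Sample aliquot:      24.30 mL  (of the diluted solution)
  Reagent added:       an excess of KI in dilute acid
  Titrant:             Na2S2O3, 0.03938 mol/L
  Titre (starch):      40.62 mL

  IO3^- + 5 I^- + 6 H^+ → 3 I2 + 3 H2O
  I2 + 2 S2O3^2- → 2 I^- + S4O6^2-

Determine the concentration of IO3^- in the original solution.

n(S2O3^2-) = 0.04062 × 0.03938 = 1.600 × 10^-3 mol
n(I2) = n(S2O3^2-)/2 = 7.998 × 10^-4 mol
From the 1:3 ratio, n(IO3^-) in the aliquot = 1/3 × 7.998 × 10^-4 = 2.666 × 10^-4 mol
[IO3^-]_dilute = 2.666 × 10^-4 / 0.02430 = 0.01097 mol/L
[IO3^-]_original = 0.01097 × 250.0/10.18 = 0.2694 mol/L

0.2694 mol/L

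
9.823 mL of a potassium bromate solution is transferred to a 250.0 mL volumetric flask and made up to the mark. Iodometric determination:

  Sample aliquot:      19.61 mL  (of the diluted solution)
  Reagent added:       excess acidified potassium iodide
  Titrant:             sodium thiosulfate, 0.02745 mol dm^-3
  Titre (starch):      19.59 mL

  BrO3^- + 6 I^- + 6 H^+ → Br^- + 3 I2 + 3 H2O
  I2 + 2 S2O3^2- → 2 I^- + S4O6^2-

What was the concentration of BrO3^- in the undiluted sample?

0.1163 mol/L

n(S2O3^2-) = 0.01959 × 0.02745 = 5.377 × 10^-4 mol
n(I2) = n(S2O3^2-)/2 = 2.689 × 10^-4 mol
From the 1:3 ratio, n(BrO3^-) in the aliquot = 1/3 × 2.689 × 10^-4 = 8.962 × 10^-5 mol
[BrO3^-]_dilute = 8.962 × 10^-5 / 0.01961 = 0.004570 mol/L
[BrO3^-]_original = 0.004570 × 250.0/9.823 = 0.1163 mol/L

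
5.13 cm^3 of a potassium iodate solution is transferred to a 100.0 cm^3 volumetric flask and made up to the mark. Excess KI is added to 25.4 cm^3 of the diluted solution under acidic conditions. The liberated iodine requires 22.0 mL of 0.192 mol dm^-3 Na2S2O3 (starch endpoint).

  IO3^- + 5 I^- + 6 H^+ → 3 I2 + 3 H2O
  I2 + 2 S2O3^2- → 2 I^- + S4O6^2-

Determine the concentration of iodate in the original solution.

n(S2O3^2-) = 0.0220 × 0.192 = 4.22 × 10^-3 mol
n(I2) = n(S2O3^2-)/2 = 2.11 × 10^-3 mol
From the 1:3 ratio, n(IO3^-) in the aliquot = 1/3 × 2.11 × 10^-3 = 7.04 × 10^-4 mol
[IO3^-]_dilute = 7.04 × 10^-4 / 0.0254 = 0.0277 mol/L
[IO3^-]_original = 0.0277 × 100.0/5.13 = 0.540 mol/L

0.540 mol/L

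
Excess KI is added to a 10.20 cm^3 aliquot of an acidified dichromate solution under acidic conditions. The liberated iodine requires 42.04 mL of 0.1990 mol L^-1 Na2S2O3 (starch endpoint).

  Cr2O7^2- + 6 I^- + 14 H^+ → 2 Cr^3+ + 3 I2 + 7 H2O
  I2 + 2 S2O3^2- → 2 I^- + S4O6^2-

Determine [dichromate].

n(S2O3^2-) = 0.04204 × 0.1990 = 8.366 × 10^-3 mol
n(I2) = n(S2O3^2-)/2 = 4.183 × 10^-3 mol
From the 1:3 ratio, n(Cr2O7^2-) in the aliquot = 1/3 × 4.183 × 10^-3 = 1.394 × 10^-3 mol
[Cr2O7^2-] = 1.394 × 10^-3 / 0.01020 = 0.1367 mol/L

0.1367 mol/L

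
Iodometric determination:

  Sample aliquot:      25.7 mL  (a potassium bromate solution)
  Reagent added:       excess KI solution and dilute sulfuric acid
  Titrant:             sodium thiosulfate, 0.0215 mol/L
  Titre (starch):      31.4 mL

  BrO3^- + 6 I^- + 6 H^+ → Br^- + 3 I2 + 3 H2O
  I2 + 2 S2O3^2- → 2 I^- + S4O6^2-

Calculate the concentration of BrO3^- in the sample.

0.00438 mol/L

n(S2O3^2-) = 0.0314 × 0.0215 = 6.75 × 10^-4 mol
n(I2) = n(S2O3^2-)/2 = 3.38 × 10^-4 mol
From the 1:3 ratio, n(BrO3^-) in the aliquot = 1/3 × 3.38 × 10^-4 = 1.13 × 10^-4 mol
[BrO3^-] = 1.13 × 10^-4 / 0.0257 = 0.00438 mol/L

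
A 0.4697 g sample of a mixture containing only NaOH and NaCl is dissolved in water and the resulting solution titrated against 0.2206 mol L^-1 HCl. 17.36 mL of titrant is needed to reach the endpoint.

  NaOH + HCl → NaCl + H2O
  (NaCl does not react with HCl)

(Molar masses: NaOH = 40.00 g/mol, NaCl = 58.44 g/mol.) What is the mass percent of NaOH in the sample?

32.61 %

n(HCl) = 0.01736 × 0.2206 = 3.830 × 10^-3 mol
Let x = n(NaOH), y = n(NaCl).
Titrant: 1x = 3.830 × 10^-3;  mass: 40.00x + 58.44y = 0.4697
Solving, x = 3.830 × 10^-3 mol, y = 5.416 × 10^-3 mol
mass of NaOH = 3.830 × 10^-3 × 40.00 = 0.1532 g
% NaOH = 0.1532 / 0.4697 × 100 = 32.61 %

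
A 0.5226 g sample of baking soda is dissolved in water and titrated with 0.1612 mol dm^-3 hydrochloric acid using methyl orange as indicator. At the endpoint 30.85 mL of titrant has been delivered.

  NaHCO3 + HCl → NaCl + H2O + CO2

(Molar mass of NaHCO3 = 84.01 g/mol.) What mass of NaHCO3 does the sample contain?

n(HCl) = 0.03085 L × 0.1612 mol/L = 4.973 × 10^-3 mol
n(NaHCO3) = 4.973 × 10^-3 mol (1:1 ratio)
mass of NaHCO3 = 4.973 × 10^-3 × 84.01 g/mol = 0.4178 g

0.4178 g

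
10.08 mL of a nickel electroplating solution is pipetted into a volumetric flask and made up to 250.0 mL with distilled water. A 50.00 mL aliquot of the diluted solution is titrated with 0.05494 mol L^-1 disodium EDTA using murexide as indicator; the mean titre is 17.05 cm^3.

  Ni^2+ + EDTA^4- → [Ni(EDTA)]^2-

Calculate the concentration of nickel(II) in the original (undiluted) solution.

0.4646 mol/L

n(EDTA) = 0.01705 × 0.05494 = 9.367 × 10^-4 mol
n(Ni2+) in the aliquot = 9.367 × 10^-4 mol (1:1 ratio)
[Ni2+]_dilute = 9.367 × 10^-4 / 0.05000 = 0.01873 mol/L
Dilution factor = 250.0 / 10.08 = 24.80
[Ni2+]_stock = 0.01873 × 24.80 = 0.4646 mol/L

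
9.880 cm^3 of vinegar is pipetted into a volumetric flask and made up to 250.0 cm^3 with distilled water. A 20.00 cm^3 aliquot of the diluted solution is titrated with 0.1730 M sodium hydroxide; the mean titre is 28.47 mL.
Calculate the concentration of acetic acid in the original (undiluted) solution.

CH3COOH + NaOH → CH3COONa + H2O
n(NaOH) = 0.02847 × 0.1730 = 4.925 × 10^-3 mol
n(CH3COOH) in the aliquot = 4.925 × 10^-3 mol (1:1 ratio)
[CH3COOH]_dilute = 4.925 × 10^-3 / 0.02000 = 0.2463 mol/L
Dilution factor = 250.0 / 9.880 = 25.30
[CH3COOH]_stock = 0.2463 × 25.30 = 6.231 mol/L

6.231 M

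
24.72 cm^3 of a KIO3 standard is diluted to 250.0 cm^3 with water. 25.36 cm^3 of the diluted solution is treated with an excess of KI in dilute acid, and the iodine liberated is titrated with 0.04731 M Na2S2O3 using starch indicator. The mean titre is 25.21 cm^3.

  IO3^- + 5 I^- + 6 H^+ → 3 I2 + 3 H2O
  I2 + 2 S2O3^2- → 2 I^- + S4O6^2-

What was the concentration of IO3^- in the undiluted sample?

0.07927 M

n(S2O3^2-) = 0.02521 × 0.04731 = 1.193 × 10^-3 mol
n(I2) = n(S2O3^2-)/2 = 5.963 × 10^-4 mol
From the 1:3 ratio, n(IO3^-) in the aliquot = 1/3 × 5.963 × 10^-4 = 1.988 × 10^-4 mol
[IO3^-]_dilute = 1.988 × 10^-4 / 0.02536 = 0.007838 mol/L
[IO3^-]_original = 0.007838 × 250.0/24.72 = 0.07927 mol/L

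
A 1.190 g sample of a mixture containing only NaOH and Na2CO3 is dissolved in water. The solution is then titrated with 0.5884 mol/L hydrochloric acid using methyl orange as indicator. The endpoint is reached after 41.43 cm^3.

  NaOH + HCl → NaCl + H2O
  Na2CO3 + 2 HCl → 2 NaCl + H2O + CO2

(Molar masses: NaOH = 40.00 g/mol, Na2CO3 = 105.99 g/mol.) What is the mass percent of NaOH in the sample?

n(HCl) = 0.04143 × 0.5884 = 0.02438 mol
Let x = n(NaOH), y = n(Na2CO3).
Titrant: 1x + 2y = 0.02438;  mass: 40.00x + 105.99y = 1.190
Solving, x = 7.840 × 10^-3 mol, y = 8.269 × 10^-3 mol
mass of NaOH = 7.840 × 10^-3 × 40.00 = 0.3136 g
% NaOH = 0.3136 / 1.190 × 100 = 26.35 %

26.35 %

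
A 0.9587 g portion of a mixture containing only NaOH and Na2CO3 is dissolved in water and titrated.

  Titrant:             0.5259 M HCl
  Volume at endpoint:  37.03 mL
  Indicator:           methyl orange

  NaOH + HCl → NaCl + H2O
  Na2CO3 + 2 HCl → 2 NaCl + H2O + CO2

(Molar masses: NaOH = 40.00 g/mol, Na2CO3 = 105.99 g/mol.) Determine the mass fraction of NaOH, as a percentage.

23.54 %

n(HCl) = 0.03703 × 0.5259 = 0.01947 mol
Let x = n(NaOH), y = n(Na2CO3).
Titrant: 1x + 2y = 0.01947;  mass: 40.00x + 105.99y = 0.9587
Solving, x = 5.643 × 10^-3 mol, y = 6.916 × 10^-3 mol
mass of NaOH = 5.643 × 10^-3 × 40.00 = 0.2257 g
% NaOH = 0.2257 / 0.9587 × 100 = 23.54 %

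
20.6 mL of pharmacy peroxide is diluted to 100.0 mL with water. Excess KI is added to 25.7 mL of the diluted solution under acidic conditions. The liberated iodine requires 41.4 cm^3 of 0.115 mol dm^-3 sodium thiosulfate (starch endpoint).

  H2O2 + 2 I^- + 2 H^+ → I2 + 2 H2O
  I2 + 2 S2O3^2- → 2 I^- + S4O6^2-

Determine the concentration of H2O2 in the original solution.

0.450 mol/L

n(S2O3^2-) = 0.0414 × 0.115 = 4.76 × 10^-3 mol
n(I2) = n(S2O3^2-)/2 = 2.38 × 10^-3 mol
n(H2O2) in the aliquot = 2.38 × 10^-3 mol (1:1 ratio)
[H2O2]_dilute = 2.38 × 10^-3 / 0.0257 = 0.0926 mol/L
[H2O2]_original = 0.0926 × 100.0/20.6 = 0.450 mol/L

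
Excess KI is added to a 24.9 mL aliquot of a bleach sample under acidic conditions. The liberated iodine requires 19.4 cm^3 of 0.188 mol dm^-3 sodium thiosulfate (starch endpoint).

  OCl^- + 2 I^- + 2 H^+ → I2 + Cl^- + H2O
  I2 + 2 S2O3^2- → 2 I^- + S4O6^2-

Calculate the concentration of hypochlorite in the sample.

n(S2O3^2-) = 0.0194 × 0.188 = 3.65 × 10^-3 mol
n(I2) = n(S2O3^2-)/2 = 1.82 × 10^-3 mol
n(OCl^-) in the aliquot = 1.82 × 10^-3 mol (1:1 ratio)
[OCl^-] = 1.82 × 10^-3 / 0.0249 = 0.0732 mol/L

0.0732 mol/L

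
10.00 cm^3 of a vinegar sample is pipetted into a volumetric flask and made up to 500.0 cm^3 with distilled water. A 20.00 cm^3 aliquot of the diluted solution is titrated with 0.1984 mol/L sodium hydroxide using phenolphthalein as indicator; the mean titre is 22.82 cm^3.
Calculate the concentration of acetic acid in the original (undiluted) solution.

CH3COOH + NaOH → CH3COONa + H2O
n(NaOH) = 0.02282 × 0.1984 = 4.527 × 10^-3 mol
n(CH3COOH) in the aliquot = 4.527 × 10^-3 mol (1:1 ratio)
[CH3COOH]_dilute = 4.527 × 10^-3 / 0.02000 = 0.2264 mol/L
Dilution factor = 500.0 / 10.00 = 50.00
[CH3COOH]_stock = 0.2264 × 50.00 = 11.32 mol/L

11.32 mol/L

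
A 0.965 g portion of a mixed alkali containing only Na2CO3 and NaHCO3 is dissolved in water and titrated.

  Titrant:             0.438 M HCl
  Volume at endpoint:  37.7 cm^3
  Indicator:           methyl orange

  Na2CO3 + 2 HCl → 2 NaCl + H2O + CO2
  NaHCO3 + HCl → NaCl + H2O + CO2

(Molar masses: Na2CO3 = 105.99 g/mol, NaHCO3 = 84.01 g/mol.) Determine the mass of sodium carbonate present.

n(HCl) = 0.0377 × 0.438 = 0.0165 mol
Let x = n(Na2CO3), y = n(NaHCO3).
Titrant: 2x + 1y = 0.0165;  mass: 105.99x + 84.01y = 0.965
Solving, x = 6.81 × 10^-3 mol, y = 2.90 × 10^-3 mol
mass of Na2CO3 = 6.81 × 10^-3 × 105.99 = 0.721 g

0.721 g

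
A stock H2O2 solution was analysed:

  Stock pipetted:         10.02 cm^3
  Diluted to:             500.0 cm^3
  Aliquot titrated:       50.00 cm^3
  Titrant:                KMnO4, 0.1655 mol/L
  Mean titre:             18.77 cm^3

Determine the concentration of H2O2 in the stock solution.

2 MnO4^- + 5 H2O2 + 6 H^+ → 2 Mn^2+ + 5 O2 + 8 H2O
n(KMnO4) = 0.01877 × 0.1655 = 3.106 × 10^-3 mol
From the 5:2 ratio, n(H2O2) in the aliquot = 5/2 × 3.106 × 10^-3 = 7.766 × 10^-3 mol
[H2O2]_dilute = 7.766 × 10^-3 / 0.05000 = 0.1553 mol/L
Dilution factor = 500.0 / 10.02 = 49.90
[H2O2]_stock = 0.1553 × 49.90 = 7.751 mol/L

7.751 mol/L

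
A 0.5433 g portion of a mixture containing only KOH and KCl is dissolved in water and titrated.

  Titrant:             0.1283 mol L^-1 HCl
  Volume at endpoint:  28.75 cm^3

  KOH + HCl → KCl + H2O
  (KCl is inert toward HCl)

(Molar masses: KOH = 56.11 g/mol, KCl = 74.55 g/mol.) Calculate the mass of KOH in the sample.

0.2070 g

n(HCl) = 0.02875 × 0.1283 = 3.689 × 10^-3 mol
Let x = n(KOH), y = n(KCl).
Titrant: 1x = 3.689 × 10^-3;  mass: 56.11x + 74.55y = 0.5433
Solving, x = 3.689 × 10^-3 mol, y = 4.511 × 10^-3 mol
mass of KOH = 3.689 × 10^-3 × 56.11 = 0.2070 g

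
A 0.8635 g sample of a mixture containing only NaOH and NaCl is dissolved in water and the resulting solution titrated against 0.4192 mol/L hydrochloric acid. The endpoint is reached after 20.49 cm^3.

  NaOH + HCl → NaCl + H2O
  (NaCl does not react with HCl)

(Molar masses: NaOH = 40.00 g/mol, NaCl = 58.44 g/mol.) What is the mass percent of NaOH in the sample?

39.79 %

n(HCl) = 0.02049 × 0.4192 = 8.589 × 10^-3 mol
Let x = n(NaOH), y = n(NaCl).
Titrant: 1x = 8.589 × 10^-3;  mass: 40.00x + 58.44y = 0.8635
Solving, x = 8.589 × 10^-3 mol, y = 8.897 × 10^-3 mol
mass of NaOH = 8.589 × 10^-3 × 40.00 = 0.3436 g
% NaOH = 0.3436 / 0.8635 × 100 = 39.79 %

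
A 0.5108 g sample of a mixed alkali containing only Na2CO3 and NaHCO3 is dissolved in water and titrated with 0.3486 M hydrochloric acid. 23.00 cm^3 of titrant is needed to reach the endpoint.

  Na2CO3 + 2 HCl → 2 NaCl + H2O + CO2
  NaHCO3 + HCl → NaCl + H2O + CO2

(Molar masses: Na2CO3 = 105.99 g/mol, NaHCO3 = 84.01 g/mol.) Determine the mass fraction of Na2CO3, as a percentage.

54.45 %

n(HCl) = 0.02300 × 0.3486 = 8.018 × 10^-3 mol
Let x = n(Na2CO3), y = n(NaHCO3).
Titrant: 2x + 1y = 8.018 × 10^-3;  mass: 105.99x + 84.01y = 0.5108
Solving, x = 2.624 × 10^-3 mol, y = 2.770 × 10^-3 mol
mass of Na2CO3 = 2.624 × 10^-3 × 105.99 = 0.2781 g
% Na2CO3 = 0.2781 / 0.5108 × 100 = 54.45 %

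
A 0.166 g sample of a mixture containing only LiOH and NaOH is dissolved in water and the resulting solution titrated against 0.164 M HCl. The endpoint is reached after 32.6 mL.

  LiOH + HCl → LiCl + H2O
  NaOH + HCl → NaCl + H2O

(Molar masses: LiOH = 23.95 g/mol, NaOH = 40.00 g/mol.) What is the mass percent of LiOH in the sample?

n(HCl) = 0.0326 × 0.164 = 5.35 × 10^-3 mol
Let x = n(LiOH), y = n(NaOH).
Titrant: 1x + 1y = 5.35 × 10^-3;  mass: 23.95x + 40.00y = 0.166
Solving, x = 2.98 × 10^-3 mol, y = 2.36 × 10^-3 mol
mass of LiOH = 2.98 × 10^-3 × 23.95 = 0.0714 g
% LiOH = 0.0714 / 0.166 × 100 = 43.0 %

43.0 %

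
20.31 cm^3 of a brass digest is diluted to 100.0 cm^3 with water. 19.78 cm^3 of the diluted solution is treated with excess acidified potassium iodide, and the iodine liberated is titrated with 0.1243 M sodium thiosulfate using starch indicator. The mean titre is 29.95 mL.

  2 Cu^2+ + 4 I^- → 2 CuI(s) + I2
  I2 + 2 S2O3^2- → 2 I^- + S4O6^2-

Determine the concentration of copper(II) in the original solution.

0.9267 M

n(S2O3^2-) = 0.02995 × 0.1243 = 3.723 × 10^-3 mol
n(I2) = n(S2O3^2-)/2 = 1.861 × 10^-3 mol
From the 2:1 ratio, n(Cu2+) in the aliquot = 2/1 × 1.861 × 10^-3 = 3.723 × 10^-3 mol
[Cu2+]_dilute = 3.723 × 10^-3 / 0.01978 = 0.1882 mol/L
[Cu2+]_original = 0.1882 × 100.0/20.31 = 0.9267 mol/L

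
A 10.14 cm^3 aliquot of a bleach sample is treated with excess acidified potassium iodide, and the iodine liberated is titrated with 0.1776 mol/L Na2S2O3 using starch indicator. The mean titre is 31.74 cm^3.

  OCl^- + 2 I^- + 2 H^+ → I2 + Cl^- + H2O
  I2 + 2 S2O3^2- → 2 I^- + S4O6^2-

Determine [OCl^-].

0.2780 mol/L

n(S2O3^2-) = 0.03174 × 0.1776 = 5.637 × 10^-3 mol
n(I2) = n(S2O3^2-)/2 = 2.819 × 10^-3 mol
n(OCl^-) in the aliquot = 2.819 × 10^-3 mol (1:1 ratio)
[OCl^-] = 2.819 × 10^-3 / 0.01014 = 0.2780 mol/L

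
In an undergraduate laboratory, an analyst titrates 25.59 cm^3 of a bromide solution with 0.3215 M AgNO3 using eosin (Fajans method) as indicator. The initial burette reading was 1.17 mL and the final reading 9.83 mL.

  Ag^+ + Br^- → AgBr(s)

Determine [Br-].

n(AgNO3) = 0.008660 L × 0.3215 mol/L = 2.784 × 10^-3 mol
n(Br-) = 2.784 × 10^-3 mol (1:1 mole ratio)
[Br-] = 2.784 × 10^-3 mol / 0.02559 L = 0.1088 mol/L

0.1088 M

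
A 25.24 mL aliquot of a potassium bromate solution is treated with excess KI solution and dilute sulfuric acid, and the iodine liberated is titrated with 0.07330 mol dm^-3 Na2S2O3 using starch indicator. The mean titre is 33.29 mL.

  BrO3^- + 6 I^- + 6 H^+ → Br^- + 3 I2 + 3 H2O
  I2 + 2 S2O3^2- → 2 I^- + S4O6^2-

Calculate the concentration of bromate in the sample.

0.01611 mol/L

n(S2O3^2-) = 0.03329 × 0.07330 = 2.440 × 10^-3 mol
n(I2) = n(S2O3^2-)/2 = 1.220 × 10^-3 mol
From the 1:3 ratio, n(BrO3^-) in the aliquot = 1/3 × 1.220 × 10^-3 = 4.067 × 10^-4 mol
[BrO3^-] = 4.067 × 10^-4 / 0.02524 = 0.01611 mol/L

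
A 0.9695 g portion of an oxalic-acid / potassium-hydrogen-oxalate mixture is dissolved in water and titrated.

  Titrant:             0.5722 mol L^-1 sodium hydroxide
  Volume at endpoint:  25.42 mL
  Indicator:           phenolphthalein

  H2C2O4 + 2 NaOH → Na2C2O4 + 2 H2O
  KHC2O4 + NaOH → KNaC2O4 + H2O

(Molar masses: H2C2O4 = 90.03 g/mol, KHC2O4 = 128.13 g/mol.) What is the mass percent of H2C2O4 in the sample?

n(NaOH) = 0.02542 × 0.5722 = 0.01455 mol
Let x = n(H2C2O4), y = n(KHC2O4).
Titrant: 2x + 1y = 0.01455;  mass: 90.03x + 128.13y = 0.9695
Solving, x = 5.379 × 10^-3 mol, y = 3.787 × 10^-3 mol
mass of H2C2O4 = 5.379 × 10^-3 × 90.03 = 0.4843 g
% H2C2O4 = 0.4843 / 0.9695 × 100 = 49.95 %

49.95 %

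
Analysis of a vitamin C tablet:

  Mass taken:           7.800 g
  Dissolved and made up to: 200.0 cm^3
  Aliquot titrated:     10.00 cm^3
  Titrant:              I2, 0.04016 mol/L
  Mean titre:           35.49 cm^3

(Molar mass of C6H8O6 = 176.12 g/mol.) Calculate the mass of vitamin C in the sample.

5.020 g

C6H8O6 + I2 → C6H6O6 + 2 HI
n(I2) per titration = 0.03549 × 0.04016 = 1.425 × 10^-3 mol
n(C6H8O6) in each aliquot = 1.425 × 10^-3 mol (1:1 ratio)
n(C6H8O6) in the whole flask = 1.425 × 10^-3 × 200.0/10.00 = 0.02851 mol
mass of C6H8O6 = 0.02851 × 176.12 = 5.020 g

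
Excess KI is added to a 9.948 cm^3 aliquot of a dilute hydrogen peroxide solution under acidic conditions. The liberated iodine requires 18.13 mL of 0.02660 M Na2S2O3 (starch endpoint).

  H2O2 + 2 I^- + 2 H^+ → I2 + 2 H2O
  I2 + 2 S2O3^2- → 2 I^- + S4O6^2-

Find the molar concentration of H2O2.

0.02424 M

n(S2O3^2-) = 0.01813 × 0.02660 = 4.823 × 10^-4 mol
n(I2) = n(S2O3^2-)/2 = 2.411 × 10^-4 mol
n(H2O2) in the aliquot = 2.411 × 10^-4 mol (1:1 ratio)
[H2O2] = 2.411 × 10^-4 / 0.009948 = 0.02424 mol/L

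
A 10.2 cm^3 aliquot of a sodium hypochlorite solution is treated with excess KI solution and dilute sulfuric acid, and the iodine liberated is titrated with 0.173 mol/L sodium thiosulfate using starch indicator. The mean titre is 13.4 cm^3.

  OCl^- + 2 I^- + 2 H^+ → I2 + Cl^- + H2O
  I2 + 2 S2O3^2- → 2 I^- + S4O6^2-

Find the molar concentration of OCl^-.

0.114 mol/L

n(S2O3^2-) = 0.0134 × 0.173 = 2.32 × 10^-3 mol
n(I2) = n(S2O3^2-)/2 = 1.16 × 10^-3 mol
n(OCl^-) in the aliquot = 1.16 × 10^-3 mol (1:1 ratio)
[OCl^-] = 1.16 × 10^-3 / 0.0102 = 0.114 mol/L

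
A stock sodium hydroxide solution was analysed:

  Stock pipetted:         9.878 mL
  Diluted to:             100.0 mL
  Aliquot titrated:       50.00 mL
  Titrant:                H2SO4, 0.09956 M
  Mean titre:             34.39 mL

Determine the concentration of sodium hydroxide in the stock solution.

1.386 M

2 NaOH + H2SO4 → Na2SO4 + 2 H2O
n(H2SO4) = 0.03439 × 0.09956 = 3.424 × 10^-3 mol
From the 2:1 ratio, n(NaOH) in the aliquot = 2/1 × 3.424 × 10^-3 = 6.848 × 10^-3 mol
[NaOH]_dilute = 6.848 × 10^-3 / 0.05000 = 0.1370 mol/L
Dilution factor = 100.0 / 9.878 = 10.12
[NaOH]_stock = 0.1370 × 10.12 = 1.386 mol/L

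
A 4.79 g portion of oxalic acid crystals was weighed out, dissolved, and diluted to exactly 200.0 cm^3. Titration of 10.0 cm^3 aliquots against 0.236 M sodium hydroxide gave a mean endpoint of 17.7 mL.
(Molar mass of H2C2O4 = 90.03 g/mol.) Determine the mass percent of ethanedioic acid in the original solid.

78.5 %

H2C2O4 + 2 NaOH → Na2C2O4 + 2 H2O
n(NaOH) per titration = 0.0177 × 0.236 = 4.18 × 10^-3 mol
From the 1:2 ratio, n(H2C2O4) in each aliquot = 1/2 × 4.18 × 10^-3 = 2.09 × 10^-3 mol
n(H2C2O4) in the whole flask = 2.09 × 10^-3 × 200.0/10.0 = 0.0418 mol
mass of H2C2O4 = 0.0418 × 90.03 = 3.76 g
% H2C2O4 = 3.76 / 4.79 × 100 = 78.5 %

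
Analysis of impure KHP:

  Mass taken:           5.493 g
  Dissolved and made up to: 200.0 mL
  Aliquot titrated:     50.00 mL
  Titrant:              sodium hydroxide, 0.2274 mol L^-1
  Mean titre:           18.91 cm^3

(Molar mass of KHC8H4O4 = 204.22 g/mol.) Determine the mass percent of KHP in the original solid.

KHC8H4O4 + NaOH → KNaC8H4O4 + H2O
n(NaOH) per titration = 0.01891 × 0.2274 = 4.300 × 10^-3 mol
n(KHC8H4O4) in each aliquot = 4.300 × 10^-3 mol (1:1 ratio)
n(KHC8H4O4) in the whole flask = 4.300 × 10^-3 × 200.0/50.00 = 0.01720 mol
mass of KHC8H4O4 = 0.01720 × 204.22 = 3.513 g
% KHC8H4O4 = 3.513 / 5.493 × 100 = 63.95 %

63.95 %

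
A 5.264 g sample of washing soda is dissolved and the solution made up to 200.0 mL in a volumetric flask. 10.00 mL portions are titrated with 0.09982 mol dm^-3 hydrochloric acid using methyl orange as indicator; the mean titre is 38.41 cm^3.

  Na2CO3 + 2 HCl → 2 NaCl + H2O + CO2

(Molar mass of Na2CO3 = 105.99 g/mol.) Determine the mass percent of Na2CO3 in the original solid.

77.20 %

n(HCl) per titration = 0.03841 × 0.09982 = 3.834 × 10^-3 mol
From the 1:2 ratio, n(Na2CO3) in each aliquot = 1/2 × 3.834 × 10^-3 = 1.917 × 10^-3 mol
n(Na2CO3) in the whole flask = 1.917 × 10^-3 × 200.0/10.00 = 0.03834 mol
mass of Na2CO3 = 0.03834 × 105.99 = 4.064 g
% Na2CO3 = 4.064 / 5.264 × 100 = 77.20 %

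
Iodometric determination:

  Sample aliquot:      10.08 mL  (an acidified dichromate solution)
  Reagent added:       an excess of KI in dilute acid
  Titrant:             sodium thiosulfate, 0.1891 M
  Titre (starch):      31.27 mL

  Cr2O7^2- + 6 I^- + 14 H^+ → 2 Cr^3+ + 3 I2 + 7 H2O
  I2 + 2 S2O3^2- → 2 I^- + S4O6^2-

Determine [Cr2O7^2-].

n(S2O3^2-) = 0.03127 × 0.1891 = 5.913 × 10^-3 mol
n(I2) = n(S2O3^2-)/2 = 2.957 × 10^-3 mol
From the 1:3 ratio, n(Cr2O7^2-) in the aliquot = 1/3 × 2.957 × 10^-3 = 9.855 × 10^-4 mol
[Cr2O7^2-] = 9.855 × 10^-4 / 0.01008 = 0.09777 mol/L

0.09777 M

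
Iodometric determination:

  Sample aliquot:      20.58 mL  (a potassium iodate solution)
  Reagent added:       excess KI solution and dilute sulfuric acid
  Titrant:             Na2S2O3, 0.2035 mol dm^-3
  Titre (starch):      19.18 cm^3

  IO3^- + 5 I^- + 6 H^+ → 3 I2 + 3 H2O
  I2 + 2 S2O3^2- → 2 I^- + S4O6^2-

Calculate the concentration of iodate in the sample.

n(S2O3^2-) = 0.01918 × 0.2035 = 3.903 × 10^-3 mol
n(I2) = n(S2O3^2-)/2 = 1.952 × 10^-3 mol
From the 1:3 ratio, n(IO3^-) in the aliquot = 1/3 × 1.952 × 10^-3 = 6.505 × 10^-4 mol
[IO3^-] = 6.505 × 10^-4 / 0.02058 = 0.03161 mol/L

0.03161 mol/L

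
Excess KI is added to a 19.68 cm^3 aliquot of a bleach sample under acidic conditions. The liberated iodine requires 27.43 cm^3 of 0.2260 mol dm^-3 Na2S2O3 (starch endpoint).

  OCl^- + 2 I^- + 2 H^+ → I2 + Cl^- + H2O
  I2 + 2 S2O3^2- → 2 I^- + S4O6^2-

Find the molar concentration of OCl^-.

n(S2O3^2-) = 0.02743 × 0.2260 = 6.199 × 10^-3 mol
n(I2) = n(S2O3^2-)/2 = 3.100 × 10^-3 mol
n(OCl^-) in the aliquot = 3.100 × 10^-3 mol (1:1 ratio)
[OCl^-] = 3.100 × 10^-3 / 0.01968 = 0.1575 mol/L

0.1575 mol/L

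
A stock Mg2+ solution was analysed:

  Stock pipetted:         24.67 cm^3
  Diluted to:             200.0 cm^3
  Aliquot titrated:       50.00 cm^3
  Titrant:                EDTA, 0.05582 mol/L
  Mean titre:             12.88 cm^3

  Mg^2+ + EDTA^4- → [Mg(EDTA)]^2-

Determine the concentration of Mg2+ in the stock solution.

n(EDTA) = 0.01288 × 0.05582 = 7.190 × 10^-4 mol
n(Mg2+) in the aliquot = 7.190 × 10^-4 mol (1:1 ratio)
[Mg2+]_dilute = 7.190 × 10^-4 / 0.05000 = 0.01438 mol/L
Dilution factor = 200.0 / 24.67 = 8.107
[Mg2+]_stock = 0.01438 × 8.107 = 0.1166 mol/L

0.1166 mol/L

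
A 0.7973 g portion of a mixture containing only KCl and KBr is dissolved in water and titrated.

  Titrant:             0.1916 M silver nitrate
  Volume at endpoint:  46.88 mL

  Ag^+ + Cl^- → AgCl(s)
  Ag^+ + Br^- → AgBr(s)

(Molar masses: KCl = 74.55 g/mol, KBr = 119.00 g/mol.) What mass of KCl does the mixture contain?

n(AgNO3) = 0.04688 × 0.1916 = 8.982 × 10^-3 mol
Let x = n(KCl), y = n(KBr).
Titrant: 1x + 1y = 8.982 × 10^-3;  mass: 74.55x + 119.00y = 0.7973
Solving, x = 6.110 × 10^-3 mol, y = 2.872 × 10^-3 mol
mass of KCl = 6.110 × 10^-3 × 74.55 = 0.4555 g

0.4555 g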